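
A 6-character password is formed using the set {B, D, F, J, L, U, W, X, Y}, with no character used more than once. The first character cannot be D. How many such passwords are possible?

The first character has 9−1 = 8 choices (anything except D).
The remaining 5 characters are filled from the other 8 symbols without repetition: 8 × 7 × 6 × 5 × 4 = 6720.
Total: 8 × 6720 = 53760.

53760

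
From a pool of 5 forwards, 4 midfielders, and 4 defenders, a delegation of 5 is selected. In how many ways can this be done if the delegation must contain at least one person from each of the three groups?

980

With no constraint there are C(13,5) = 1287 possible selections.
Subtract selections that omit an entire group: no forwards → C(8,5) = 56; no midfielders → C(9,5) = 126; no defenders → C(9,5) = 126.
Add back selections omitting two groups (i.e. drawn from a single group): C(5,5) + C(4,5) + C(4,5) = 1.
By inclusion–exclusion: 1287 − 308 + 1 = 980.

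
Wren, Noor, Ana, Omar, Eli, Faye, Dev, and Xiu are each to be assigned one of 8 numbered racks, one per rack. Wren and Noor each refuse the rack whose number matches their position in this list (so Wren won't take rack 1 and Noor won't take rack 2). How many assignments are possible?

Let Aᵢ (for i ∈ {1, 2}) be the placements that put person i in their forbidden rack. Any j of these fix j positions, leaving (8−j)! ways to fill the rest, and there are C(2,j) ways to pick which j.
By inclusion–exclusion, the number of valid placements is Σ_{j=0}^{2} (−1)^j C(2,j)·(8−j)!.
Computing: 40320 − 10080 + 720 = 30960.

30960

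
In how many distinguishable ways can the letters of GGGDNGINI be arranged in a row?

3780

The 9 letters of GGGDNGINI have repeats: G appearing 4 times, I appearing twice, and N appearing twice.
The number of distinct arrangements is 9!/(4!·2!·2!) = 362880/96 = 3780.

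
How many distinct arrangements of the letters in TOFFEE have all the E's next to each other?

Treat the 2 copies of E as a single block. The multiset to arrange is then {EE, F, F, O, T}, 5 items in all.
That gives (5)!/(2!) = 60 arrangements.

60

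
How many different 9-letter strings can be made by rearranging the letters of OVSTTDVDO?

Letter multiplicities in OVSTTDVDO: D×2, O×2, S×1, T×2, V×2.
So there are 9! / (2!·2!·2!·2!) = 22680 distinguishable arrangements.

22680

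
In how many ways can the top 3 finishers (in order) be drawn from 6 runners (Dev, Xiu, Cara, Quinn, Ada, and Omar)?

120

This is an ordered selection of 3 from 6: P(6,3).
That gives 6 × 5 × 4 = 120.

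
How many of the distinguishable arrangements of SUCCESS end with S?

With the last slot taken by S, it remains to arrange the other 6 letters (UCCESS).
Those 6 letters have C appearing twice and S appearing twice, giving (6)!/(2!·2!) = 180.

180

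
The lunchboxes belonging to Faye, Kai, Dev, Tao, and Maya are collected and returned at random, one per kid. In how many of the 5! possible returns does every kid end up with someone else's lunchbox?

This is the derangement count D_5: permutations of 5 items with no fixed point.
By inclusion–exclusion this is Σ_{j=0}^{5} (−1)^j C(5,j)·(5−j)!.
Computing: 120 − 120 + 60 − 20 + 5 − 1 = 44.

44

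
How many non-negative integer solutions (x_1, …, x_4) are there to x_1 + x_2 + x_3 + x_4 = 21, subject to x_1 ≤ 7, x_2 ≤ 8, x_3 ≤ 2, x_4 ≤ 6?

10

Ignoring the caps, the number of non-negative solutions to x_1+…+x_4 = 21 is C(24,3) = 2024.
Subtract solutions that violate a single cap (substitute x_i' = x_i − (cap_i+1)): x_1 ≥ 8 gives C(16,3) = 560; x_2 ≥ 9 gives C(15,3) = 455; x_3 ≥ 3 gives C(21,3) = 1330; x_4 ≥ 7 gives C(17,3) = 680. Together 3025.
Add back pairs where two caps are both exceeded: 35 + 286 + 84 + 220 + 56 + 364 = 1045.
Subtract triples: 4 + 0 + 20 + 10 = 34.
By inclusion–exclusion the count is 2024 − 3025 + 1045 − 34 = 10.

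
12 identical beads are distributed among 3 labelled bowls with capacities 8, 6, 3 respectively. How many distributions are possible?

18

Ignoring the caps, the number of non-negative solutions to x_1+…+x_3 = 12 is C(14,2) = 91.
Subtract solutions that violate a single cap (substitute x_i' = x_i − (cap_i+1)): x_1 ≥ 9 gives C(5,2) = 10; x_2 ≥ 7 gives C(7,2) = 21; x_3 ≥ 4 gives C(10,2) = 45. Together 76.
Add back pairs where two caps are both exceeded: 0 + 0 + 3 = 3.
By inclusion–exclusion the count is 91 − 76 + 3 = 18.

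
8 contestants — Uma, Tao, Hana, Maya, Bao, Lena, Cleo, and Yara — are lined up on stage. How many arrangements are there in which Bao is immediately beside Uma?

10080

Treat {Bao, Uma} as a single unit. There are 7 units to order, and the pair itself can be ordered 2 ways.
So the count is 2·(7)! = 10080.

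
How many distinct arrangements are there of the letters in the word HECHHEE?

140

HECHHEE has 7 letters with E appearing 3 times and H appearing 3 times.
The number of distinct arrangements is 7!/(3!·3!) = 5040/36 = 140.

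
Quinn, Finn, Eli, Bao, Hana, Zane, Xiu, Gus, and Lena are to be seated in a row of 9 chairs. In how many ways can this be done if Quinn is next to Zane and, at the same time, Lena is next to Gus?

Treat {Quinn,Zane} as one block (2 orders) and {Lena,Gus} as another (2 orders).
That leaves 7 units to arrange: 2 × 2 × 7! = 4 × 5040 = 20160.

20160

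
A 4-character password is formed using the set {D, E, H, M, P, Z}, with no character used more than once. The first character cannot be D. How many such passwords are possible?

The first character has 6−1 = 5 choices (anything except D).
The remaining 3 characters are filled from the other 5 symbols without repetition: 5 × 4 × 3 = 60.
Total: 5 × 60 = 300.

300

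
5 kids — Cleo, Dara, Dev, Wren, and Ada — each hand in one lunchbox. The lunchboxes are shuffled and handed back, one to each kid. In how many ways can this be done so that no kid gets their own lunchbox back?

This is the derangement count D_5: permutations of 5 items with no fixed point.
By inclusion–exclusion this is Σ_{j=0}^{5} (−1)^j C(5,j)·(5−j)!.
Computing: 120 − 120 + 60 − 20 + 5 − 1 = 44.

44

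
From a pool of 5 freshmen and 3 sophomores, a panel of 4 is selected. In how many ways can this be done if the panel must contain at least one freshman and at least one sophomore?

Unrestricted: C(8,4) = 70 ways to pick any 4 of the 8.
Subtract selections that omit an entire group: no freshmen → C(3,4) = 0; no sophomores → C(5,4) = 5.
Both groups omitted at once is impossible, so 70 − 5 = 65.

65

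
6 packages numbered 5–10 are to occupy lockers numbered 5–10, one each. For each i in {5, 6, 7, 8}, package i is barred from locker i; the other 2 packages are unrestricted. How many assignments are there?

Let Aᵢ (for 5 ≤ i ≤ 8) be the placements that put package i in its forbidden locker. Any j of these fix j positions, leaving (6−j)! ways to fill the rest, and there are C(4,j) ways to pick which j.
By inclusion–exclusion, the number of valid placements is Σ_{j=0}^{4} (−1)^j C(4,j)·(6−j)!.
Computing: 720 − 480 + 144 − 24 + 2 = 362.

362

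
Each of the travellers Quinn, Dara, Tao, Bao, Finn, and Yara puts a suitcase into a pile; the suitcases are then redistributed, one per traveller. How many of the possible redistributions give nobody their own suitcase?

Let Aᵢ be the assignments in which traveller i gets their own suitcase. We want the size of the complement of A₁∪…∪A_6.
By inclusion–exclusion this is Σ_{j=0}^{6} (−1)^j C(6,j)·(6−j)!.
Computing: 720 − 720 + 360 − 120 + 30 − 6 + 1 = 265.

265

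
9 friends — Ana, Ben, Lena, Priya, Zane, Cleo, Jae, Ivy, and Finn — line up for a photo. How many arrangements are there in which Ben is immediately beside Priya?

80640

Treat {Ben, Priya} as a single unit. There are 8 units to order, and the pair itself can be ordered 2 ways.
So the count is 2·(8)! = 80640.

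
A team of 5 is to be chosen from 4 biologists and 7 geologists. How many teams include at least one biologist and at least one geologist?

Total 5-person selections from all 11: C(11,5) = 462.
Subtract selections that omit an entire group: no biologists → C(7,5) = 21; no geologists → C(4,5) = 0.
Both groups omitted at once is impossible, so 462 − 21 = 441.

441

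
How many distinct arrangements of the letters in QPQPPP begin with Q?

With the first slot taken by Q, it remains to arrange the other 5 letters (PQPPP).
Those 5 letters have P appearing 4 times, giving (5)!/(4!) = 5.

5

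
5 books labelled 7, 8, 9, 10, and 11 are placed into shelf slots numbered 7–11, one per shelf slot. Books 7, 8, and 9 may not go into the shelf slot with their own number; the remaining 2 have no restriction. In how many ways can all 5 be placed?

64

Let Aᵢ (for i ∈ {7, 8, 9}) be the placements that put book i in its forbidden shelf slot. Any j of these fix j positions, leaving (5−j)! ways to fill the rest, and there are C(3,j) ways to pick which j.
By inclusion–exclusion, the number of valid placements is Σ_{j=0}^{3} (−1)^j C(3,j)·(5−j)!.
Computing: 120 − 72 + 18 − 2 = 64.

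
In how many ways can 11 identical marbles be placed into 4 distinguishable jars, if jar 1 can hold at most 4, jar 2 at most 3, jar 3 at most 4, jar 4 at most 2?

Ignoring the caps, the number of non-negative solutions to x_1+…+x_4 = 11 is C(14,3) = 364.
Subtract solutions that violate a single cap (substitute x_i' = x_i − (cap_i+1)): x_1 ≥ 5 gives C(9,3) = 84; x_2 ≥ 4 gives C(10,3) = 120; x_3 ≥ 5 gives C(9,3) = 84; x_4 ≥ 3 gives C(11,3) = 165. Together 453.
Add back pairs where two caps are both exceeded: 10 + 4 + 20 + 10 + 35 + 20 = 99.
By inclusion–exclusion the count is 364 − 453 + 99 = 10.

10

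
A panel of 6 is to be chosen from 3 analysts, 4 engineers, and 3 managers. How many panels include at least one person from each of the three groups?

195

Unrestricted: C(10,6) = 210 ways to pick any 6 of the 10.
Subtract selections that omit an entire group: no analysts → C(7,6) = 7; no engineers → C(6,6) = 1; no managers → C(7,6) = 7.
Add back selections omitting two groups (i.e. drawn from a single group): C(3,6) + C(4,6) + C(3,6) = 0.
By inclusion–exclusion: 210 − 15 + 0 = 195.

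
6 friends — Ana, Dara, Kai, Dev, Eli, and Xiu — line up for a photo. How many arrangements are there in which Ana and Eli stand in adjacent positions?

Treat {Ana, Eli} as a single unit. There are 5 units to order, and the pair itself can be ordered 2 ways.
So the count is 2·(5)! = 240.

240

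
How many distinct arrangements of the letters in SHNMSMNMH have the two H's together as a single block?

Treat the 2 copies of H as a single block. The multiset to arrange is then {HH, M, M, M, N, N, S, S}, 8 items in all.
That gives (8)!/(3!·2!·2!) = 1680 arrangements.

1680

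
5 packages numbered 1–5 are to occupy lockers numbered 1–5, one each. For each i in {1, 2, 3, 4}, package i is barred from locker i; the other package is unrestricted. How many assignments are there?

53

Let Aᵢ (for 1 ≤ i ≤ 4) be the placements that put package i in its forbidden locker. Any j of these fix j positions, leaving (5−j)! ways to fill the rest, and there are C(4,j) ways to pick which j.
By inclusion–exclusion, the number of valid placements is Σ_{j=0}^{4} (−1)^j C(4,j)·(5−j)!.
Computing: 120 − 96 + 36 − 8 + 1 = 53.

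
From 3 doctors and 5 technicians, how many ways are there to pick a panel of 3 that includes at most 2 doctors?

Split by how many doctors are chosen (0 through 2).
Sum: C(3,0)·C(5,3) + C(3,1)·C(5,2) + C(3,2)·C(5,1) = 10 + 30 + 15 = 55.

55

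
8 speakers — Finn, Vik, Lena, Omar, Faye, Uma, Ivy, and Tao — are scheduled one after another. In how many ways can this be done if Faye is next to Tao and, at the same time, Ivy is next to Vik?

2880

Treat {Faye,Tao} as one block (2 orders) and {Ivy,Vik} as another (2 orders).
That leaves 6 units to arrange: 2 × 2 × 6! = 4 × 720 = 2880.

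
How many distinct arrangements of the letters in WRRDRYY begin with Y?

With the first slot taken by Y, it remains to arrange the other 6 letters (WRRDRY).
Those 6 letters have R appearing 3 times, giving (6)!/(3!) = 120.

120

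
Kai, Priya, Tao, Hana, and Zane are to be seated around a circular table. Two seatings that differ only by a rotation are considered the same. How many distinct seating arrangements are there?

Fix one person's seat to break rotational symmetry; the remaining 4 people can be arranged in (4)! = 24 ways.

24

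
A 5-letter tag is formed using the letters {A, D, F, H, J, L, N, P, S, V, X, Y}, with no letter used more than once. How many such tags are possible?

Choose and order 5 of the 12 symbols: the first letter has 12 options, the next 11, and so on down to 8.
That product is 12 × 11 × 10 × 9 × 8 = 95040.

95040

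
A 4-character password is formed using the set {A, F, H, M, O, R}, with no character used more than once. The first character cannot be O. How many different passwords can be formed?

The first character has 6−1 = 5 choices (anything except O).
The remaining 3 characters are filled from the other 5 symbols without repetition: 5 × 4 × 3 = 60.
Total: 5 × 60 = 300.

300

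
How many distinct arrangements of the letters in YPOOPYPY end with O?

With the last slot taken by O, it remains to arrange the other 7 letters (YPOPYPY).
Those 7 letters have P appearing 3 times and Y appearing 3 times, giving (7)!/(3!·3!) = 140.

140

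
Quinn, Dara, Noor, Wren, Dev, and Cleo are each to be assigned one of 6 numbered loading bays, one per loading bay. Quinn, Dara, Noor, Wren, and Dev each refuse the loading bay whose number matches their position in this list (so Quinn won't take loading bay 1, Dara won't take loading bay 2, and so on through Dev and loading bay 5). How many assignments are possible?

Let Aᵢ (for 1 ≤ i ≤ 5) be the placements that put person i in their forbidden loading bay. Any j of these fix j positions, leaving (6−j)! ways to fill the rest, and there are C(5,j) ways to pick which j.
By inclusion–exclusion, the number of valid placements is Σ_{j=0}^{5} (−1)^j C(5,j)·(6−j)!.
Computing: 720 − 600 + 240 − 60 + 10 − 1 = 309.

309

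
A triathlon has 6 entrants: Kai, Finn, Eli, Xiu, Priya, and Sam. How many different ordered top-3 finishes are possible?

120

There are 6 choices for 1st place, 5 for 2nd, and 4 for 3rd.
That gives 6 × 5 × 4 = 120.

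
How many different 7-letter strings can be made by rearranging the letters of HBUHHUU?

140

Letter multiplicities in HBUHHUU: B×1, H×3, U×3.
The number of distinct arrangements is 7!/(3!·3!) = 5040/36 = 140.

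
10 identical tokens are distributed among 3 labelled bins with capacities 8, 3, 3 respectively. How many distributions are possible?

By stars and bars, unrestricted non-negative solutions to x_1+…+x_3 = 10 number C(10+2,2) = 66.
Subtract solutions that violate a single cap (substitute x_i' = x_i − (cap_i+1)): x_1 ≥ 9 gives C(3,2) = 3; x_2 ≥ 4 gives C(8,2) = 28; x_3 ≥ 4 gives C(8,2) = 28. Together 59.
Add back pairs where two caps are both exceeded: 0 + 0 + 6 = 6.
By inclusion–exclusion the count is 66 − 59 + 6 = 13.

13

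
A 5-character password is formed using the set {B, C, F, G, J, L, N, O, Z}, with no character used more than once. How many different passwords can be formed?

15120

With no repetition, fill the 5 characters in order: 9 choices, then 8, down to 5.
9 × 8 × 7 × 6 × 5 = 15120.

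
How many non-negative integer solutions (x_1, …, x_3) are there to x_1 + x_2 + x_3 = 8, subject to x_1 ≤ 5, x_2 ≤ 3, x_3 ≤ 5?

18

Ignoring the caps, the number of non-negative solutions to x_1+…+x_3 = 8 is C(10,2) = 45.
Subtract solutions that violate a single cap (substitute x_i' = x_i − (cap_i+1)): x_1 ≥ 6 gives C(4,2) = 6; x_2 ≥ 4 gives C(6,2) = 15; x_3 ≥ 6 gives C(4,2) = 6. Together 27.
No two caps can be exceeded simultaneously, so the pair terms are all 0.
By inclusion–exclusion the count is 45 − 27 + 0 = 18.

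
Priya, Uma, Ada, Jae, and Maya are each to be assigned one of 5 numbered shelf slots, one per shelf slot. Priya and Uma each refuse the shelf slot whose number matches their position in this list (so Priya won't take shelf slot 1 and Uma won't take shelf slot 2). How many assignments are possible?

Let Aᵢ (for i ∈ {1, 2}) be the placements that put person i in their forbidden shelf slot. Any j of these fix j positions, leaving (5−j)! ways to fill the rest, and there are C(2,j) ways to pick which j.
By inclusion–exclusion, the number of valid placements is Σ_{j=0}^{2} (−1)^j C(2,j)·(5−j)!.
Computing: 120 − 48 + 6 = 78.

78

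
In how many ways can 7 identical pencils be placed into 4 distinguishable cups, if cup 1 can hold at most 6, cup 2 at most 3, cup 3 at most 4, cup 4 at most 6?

88

Ignoring the caps, the number of non-negative solutions to x_1+…+x_4 = 7 is C(10,3) = 120.
Subtract solutions that violate a single cap (substitute x_i' = x_i − (cap_i+1)): x_1 ≥ 7 gives C(3,3) = 1; x_2 ≥ 4 gives C(6,3) = 20; x_3 ≥ 5 gives C(5,3) = 10; x_4 ≥ 7 gives C(3,3) = 1. Together 32.
No two caps can be exceeded simultaneously, so the pair terms are all 0.
By inclusion–exclusion the count is 120 − 32 + 0 = 88.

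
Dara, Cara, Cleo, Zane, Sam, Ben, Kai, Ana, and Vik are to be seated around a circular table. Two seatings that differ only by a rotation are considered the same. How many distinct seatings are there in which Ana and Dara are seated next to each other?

10080

Treat {Ana, Dara} as one unit (2 internal orders) and seat the resulting 8 units around the table: (7)! circular arrangements.
So 2 × (7)! = 2 × 5040 = 10080.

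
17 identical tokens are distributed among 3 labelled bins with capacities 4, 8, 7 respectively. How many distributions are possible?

6

By stars and bars, unrestricted non-negative solutions to x_1+…+x_3 = 17 number C(17+2,2) = 171.
Subtract solutions that violate a single cap (substitute x_i' = x_i − (cap_i+1)): x_1 ≥ 5 gives C(14,2) = 91; x_2 ≥ 9 gives C(10,2) = 45; x_3 ≥ 8 gives C(11,2) = 55. Together 191.
Add back pairs where two caps are both exceeded: 10 + 15 + 1 = 26.
By inclusion–exclusion the count is 171 − 191 + 26 = 6.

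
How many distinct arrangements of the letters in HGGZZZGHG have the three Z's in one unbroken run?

105

Treat the 3 copies of Z as a single block. The multiset to arrange is then {ZZZ, G, G, G, G, H, H}, 7 items in all.
That gives (7)!/(4!·2!) = 105 arrangements.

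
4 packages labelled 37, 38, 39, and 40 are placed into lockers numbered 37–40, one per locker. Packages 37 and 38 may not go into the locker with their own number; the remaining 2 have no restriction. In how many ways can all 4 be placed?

14

Let Aᵢ (for i ∈ {37, 38}) be the placements that put package i in its forbidden locker. Any j of these fix j positions, leaving (4−j)! ways to fill the rest, and there are C(2,j) ways to pick which j.
By inclusion–exclusion, the number of valid placements is Σ_{j=0}^{2} (−1)^j C(2,j)·(4−j)!.
Computing: 24 − 12 + 2 = 14.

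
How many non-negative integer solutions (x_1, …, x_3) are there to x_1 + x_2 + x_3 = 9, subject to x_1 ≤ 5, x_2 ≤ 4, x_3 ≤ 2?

6

By stars and bars, unrestricted non-negative solutions to x_1+…+x_3 = 9 number C(9+2,2) = 55.
Subtract solutions that violate a single cap (substitute x_i' = x_i − (cap_i+1)): x_1 ≥ 6 gives C(5,2) = 10; x_2 ≥ 5 gives C(6,2) = 15; x_3 ≥ 3 gives C(8,2) = 28. Together 53.
Add back pairs where two caps are both exceeded: 0 + 1 + 3 = 4.
By inclusion–exclusion the count is 55 − 53 + 4 = 6.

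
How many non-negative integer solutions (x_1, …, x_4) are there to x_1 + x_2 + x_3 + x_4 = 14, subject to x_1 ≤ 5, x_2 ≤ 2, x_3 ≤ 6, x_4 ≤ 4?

Ignoring the caps, the number of non-negative solutions to x_1+…+x_4 = 14 is C(17,3) = 680.
Subtract solutions that violate a single cap (substitute x_i' = x_i − (cap_i+1)): x_1 ≥ 6 gives C(11,3) = 165; x_2 ≥ 3 gives C(14,3) = 364; x_3 ≥ 7 gives C(10,3) = 120; x_4 ≥ 5 gives C(12,3) = 220. Together 869.
Add back pairs where two caps are both exceeded: 56 + 4 + 20 + 35 + 84 + 10 = 209.
Subtract triples: 0 + 1 + 0 + 0 = 1.
By inclusion–exclusion the count is 680 − 869 + 209 − 1 = 19.

19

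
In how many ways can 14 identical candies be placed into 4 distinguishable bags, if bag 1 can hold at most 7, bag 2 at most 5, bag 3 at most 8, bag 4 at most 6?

Without the upper bounds there are C(17,3) = 680 ways to split 14 among 4 bags.
Subtract solutions that violate a single cap (substitute x_i' = x_i − (cap_i+1)): x_1 ≥ 8 gives C(9,3) = 84; x_2 ≥ 6 gives C(11,3) = 165; x_3 ≥ 9 gives C(8,3) = 56; x_4 ≥ 7 gives C(10,3) = 120. Together 425.
Add back pairs where two caps are both exceeded: 1 + 0 + 0 + 0 + 4 + 0 = 5.
By inclusion–exclusion the count is 680 − 425 + 5 = 260.

260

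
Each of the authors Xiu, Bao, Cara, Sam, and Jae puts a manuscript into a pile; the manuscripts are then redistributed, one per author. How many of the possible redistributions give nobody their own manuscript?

This is the derangement count D_5: permutations of 5 items with no fixed point.
By inclusion–exclusion this is Σ_{j=0}^{5} (−1)^j C(5,j)·(5−j)!.
Computing: 120 − 120 + 60 − 20 + 5 − 1 = 44.

44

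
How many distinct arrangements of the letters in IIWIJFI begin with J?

30

With the first slot taken by J, it remains to arrange the other 6 letters (IIWIFI).
Those 6 letters have I appearing 4 times, giving (6)!/(4!) = 30.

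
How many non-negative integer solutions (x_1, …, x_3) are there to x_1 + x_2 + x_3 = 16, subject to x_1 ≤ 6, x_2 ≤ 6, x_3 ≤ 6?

By stars and bars, unrestricted non-negative solutions to x_1+…+x_3 = 16 number C(16+2,2) = 153.
Subtract solutions that violate a single cap (substitute x_i' = x_i − (cap_i+1)): x_1 ≥ 7 gives C(11,2) = 55; x_2 ≥ 7 gives C(11,2) = 55; x_3 ≥ 7 gives C(11,2) = 55. Together 165.
Add back pairs where two caps are both exceeded: 6 + 6 + 6 = 18.
By inclusion–exclusion the count is 153 − 165 + 18 = 6.

6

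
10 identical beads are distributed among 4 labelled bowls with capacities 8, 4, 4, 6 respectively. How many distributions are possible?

By stars and bars, unrestricted non-negative solutions to x_1+…+x_4 = 10 number C(10+3,3) = 286.
Subtract solutions that violate a single cap (substitute x_i' = x_i − (cap_i+1)): x_1 ≥ 9 gives C(4,3) = 4; x_2 ≥ 5 gives C(8,3) = 56; x_3 ≥ 5 gives C(8,3) = 56; x_4 ≥ 7 gives C(6,3) = 20. Together 136.
Add back pairs where two caps are both exceeded: 0 + 0 + 0 + 1 + 0 + 0 = 1.
By inclusion–exclusion the count is 286 − 136 + 1 = 151.

151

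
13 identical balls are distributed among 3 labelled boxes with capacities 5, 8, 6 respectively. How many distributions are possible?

By stars and bars, unrestricted non-negative solutions to x_1+…+x_3 = 13 number C(13+2,2) = 105.
Subtract solutions that violate a single cap (substitute x_i' = x_i − (cap_i+1)): x_1 ≥ 6 gives C(9,2) = 36; x_2 ≥ 9 gives C(6,2) = 15; x_3 ≥ 7 gives C(8,2) = 28. Together 79.
Add back pairs where two caps are both exceeded: 0 + 1 + 0 = 1.
By inclusion–exclusion the count is 105 − 79 + 1 = 27.

27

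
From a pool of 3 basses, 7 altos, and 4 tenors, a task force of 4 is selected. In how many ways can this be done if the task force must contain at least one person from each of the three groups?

With no constraint there are C(14,4) = 1001 possible selections.
Selections missing a whole group: no basses → C(11,4) = 330; no altos → C(7,4) = 35; no tenors → C(10,4) = 210.
Add back selections omitting two groups (i.e. drawn from a single group): C(3,4) + C(7,4) + C(4,4) = 36.
By inclusion–exclusion: 1001 − 575 + 36 = 462.

462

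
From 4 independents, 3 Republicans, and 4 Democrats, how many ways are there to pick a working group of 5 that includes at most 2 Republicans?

Split by how many Republicans are chosen (0 through 2).
Sum: C(3,0)·C(8,5) + C(3,1)·C(8,4) + C(3,2)·C(8,3) = 56 + 210 + 168 = 434.

434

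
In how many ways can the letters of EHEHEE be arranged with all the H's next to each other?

5

Treat the 2 copies of H as a single block. The multiset to arrange is then {HH, E, E, E, E}, 5 items in all.
That gives (5)!/(4!) = 5 arrangements.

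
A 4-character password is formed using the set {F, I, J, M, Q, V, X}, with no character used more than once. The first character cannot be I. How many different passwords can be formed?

The first character has 7−1 = 6 choices (anything except I).
The remaining 3 characters are filled from the other 6 symbols without repetition: 6 × 5 × 4 = 120.
Total: 6 × 120 = 720.

720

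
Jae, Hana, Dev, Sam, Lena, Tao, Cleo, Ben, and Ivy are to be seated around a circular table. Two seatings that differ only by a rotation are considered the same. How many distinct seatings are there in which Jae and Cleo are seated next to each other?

10080

Glue Jae and Cleo into a block (2 internal orders). Seating 8 units around a circle gives (7)! arrangements.
So 2 × (7)! = 2 × 5040 = 10080.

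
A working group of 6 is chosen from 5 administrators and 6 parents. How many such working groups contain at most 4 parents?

Split by how many parents are chosen (0 through 4).
Sum: C(6,0)·C(5,6) + C(6,1)·C(5,5) + C(6,2)·C(5,4) + C(6,3)·C(5,3) + C(6,4)·C(5,2) = 0 + 6 + 75 + 200 + 150 = 431.

431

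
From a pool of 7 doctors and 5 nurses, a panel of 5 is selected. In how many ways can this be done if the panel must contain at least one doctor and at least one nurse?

770

With no constraint there are C(12,5) = 792 possible selections.
Subtract selections that omit an entire group: no doctors → C(5,5) = 1; no nurses → C(7,5) = 21.
Both groups omitted at once is impossible, so 792 − 22 = 770.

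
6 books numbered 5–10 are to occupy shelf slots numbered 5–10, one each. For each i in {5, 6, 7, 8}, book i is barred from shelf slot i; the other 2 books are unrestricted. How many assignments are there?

362

Let Aᵢ (for 5 ≤ i ≤ 8) be the placements that put book i in its forbidden shelf slot. Any j of these fix j positions, leaving (6−j)! ways to fill the rest, and there are C(4,j) ways to pick which j.
By inclusion–exclusion, the number of valid placements is Σ_{j=0}^{4} (−1)^j C(4,j)·(6−j)!.
Computing: 720 − 480 + 144 − 24 + 2 = 362.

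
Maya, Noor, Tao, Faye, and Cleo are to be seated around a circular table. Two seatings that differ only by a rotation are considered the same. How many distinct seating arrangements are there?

24

Fix one person's seat to break rotational symmetry; the remaining 4 people can be arranged in (4)! = 24 ways.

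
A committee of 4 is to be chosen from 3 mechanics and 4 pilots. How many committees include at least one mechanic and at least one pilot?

Unrestricted: C(7,4) = 35 ways to pick any 4 of the 7.
Selections missing a whole group: no mechanics → C(4,4) = 1; no pilots → C(3,4) = 0.
Both groups omitted at once is impossible, so 35 − 1 = 34.

34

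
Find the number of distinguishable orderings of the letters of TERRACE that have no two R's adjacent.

Total arrangements of TERRACE: 7!/(2!·2!) = 1260.
If the two R's are adjacent, glue them into one block, leaving 6 items to arrange: (6)!/(2!) = 360 ways.
Hence 1260 − 360 = 900.

900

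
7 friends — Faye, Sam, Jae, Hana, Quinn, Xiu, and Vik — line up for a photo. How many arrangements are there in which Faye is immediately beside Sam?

1440

Treat {Faye, Sam} as a single unit. There are 6 units to order, and the pair itself can be ordered 2 ways.
That gives 2 × 6! = 2 × 720 = 1440.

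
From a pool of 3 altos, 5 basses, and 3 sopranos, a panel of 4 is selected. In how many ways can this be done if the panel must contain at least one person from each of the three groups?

With no constraint there are C(11,4) = 330 possible selections.
Subtract selections that omit an entire group: no altos → C(8,4) = 70; no basses → C(6,4) = 15; no sopranos → C(8,4) = 70.
Add back selections omitting two groups (i.e. drawn from a single group): C(3,4) + C(5,4) + C(3,4) = 5.
By inclusion–exclusion: 330 − 155 + 5 = 180.

180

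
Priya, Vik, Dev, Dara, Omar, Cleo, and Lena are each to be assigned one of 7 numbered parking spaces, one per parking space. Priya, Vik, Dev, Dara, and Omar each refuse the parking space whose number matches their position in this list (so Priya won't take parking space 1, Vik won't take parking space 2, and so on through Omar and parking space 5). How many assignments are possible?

2428

Let Aᵢ (for 1 ≤ i ≤ 5) be the placements that put person i in their forbidden parking space. Any j of these fix j positions, leaving (7−j)! ways to fill the rest, and there are C(5,j) ways to pick which j.
By inclusion–exclusion, the number of valid placements is Σ_{j=0}^{5} (−1)^j C(5,j)·(7−j)!.
Computing: 5040 − 3600 + 1200 − 240 + 30 − 2 = 2428.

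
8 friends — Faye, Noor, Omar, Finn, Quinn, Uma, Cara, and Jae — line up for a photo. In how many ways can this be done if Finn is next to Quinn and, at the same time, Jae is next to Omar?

Treat {Finn,Quinn} as one block (2 orders) and {Jae,Omar} as another (2 orders).
That leaves 6 units to arrange: 2 × 2 × 6! = 4 × 720 = 2880.

2880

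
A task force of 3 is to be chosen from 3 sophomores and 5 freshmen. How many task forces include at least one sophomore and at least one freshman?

45

With no constraint there are C(8,3) = 56 possible selections.
Selections missing a whole group: no sophomores → C(5,3) = 10; no freshmen → C(3,3) = 1.
Both groups omitted at once is impossible, so 56 − 11 = 45.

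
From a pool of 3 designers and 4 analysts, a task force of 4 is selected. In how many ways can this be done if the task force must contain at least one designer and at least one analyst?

Total 4-person selections from all 7: C(7,4) = 35.
Selections missing a whole group: no designers → C(4,4) = 1; no analysts → C(3,4) = 0.
Both groups omitted at once is impossible, so 35 − 1 = 34.

34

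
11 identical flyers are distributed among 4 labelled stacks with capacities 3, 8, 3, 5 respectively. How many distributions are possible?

Ignoring the caps, the number of non-negative solutions to x_1+…+x_4 = 11 is C(14,3) = 364.
Subtract solutions that violate a single cap (substitute x_i' = x_i − (cap_i+1)): x_1 ≥ 4 gives C(10,3) = 120; x_2 ≥ 9 gives C(5,3) = 10; x_3 ≥ 4 gives C(10,3) = 120; x_4 ≥ 6 gives C(8,3) = 56. Together 306.
Add back pairs where two caps are both exceeded: 0 + 20 + 4 + 0 + 0 + 4 = 28.
By inclusion–exclusion the count is 364 − 306 + 28 = 86.

86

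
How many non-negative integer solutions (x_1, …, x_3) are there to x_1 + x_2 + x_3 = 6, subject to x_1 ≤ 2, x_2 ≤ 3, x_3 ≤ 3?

6

Without the upper bounds there are C(8,2) = 28 ways to split 6 among 3 variables.
Subtract solutions that violate a single cap (substitute x_i' = x_i − (cap_i+1)): x_1 ≥ 3 gives C(5,2) = 10; x_2 ≥ 4 gives C(4,2) = 6; x_3 ≥ 4 gives C(4,2) = 6. Together 22.
No two caps can be exceeded simultaneously, so the pair terms are all 0.
By inclusion–exclusion the count is 28 − 22 + 0 = 6.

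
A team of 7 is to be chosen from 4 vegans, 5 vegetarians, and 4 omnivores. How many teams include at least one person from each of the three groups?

Total 7-person selections from all 13: C(13,7) = 1716.
Subtract selections that omit an entire group: no vegans → C(9,7) = 36; no vegetarians → C(8,7) = 8; no omnivores → C(9,7) = 36.
Add back selections omitting two groups (i.e. drawn from a single group): C(4,7) + C(5,7) + C(4,7) = 0.
By inclusion–exclusion: 1716 − 80 + 0 = 1636.

1636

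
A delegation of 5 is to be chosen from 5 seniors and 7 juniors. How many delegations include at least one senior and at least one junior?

770

Unrestricted: C(12,5) = 792 ways to pick any 5 of the 12.
Subtract selections that omit an entire group: no seniors → C(7,5) = 21; no juniors → C(5,5) = 1.
Both groups omitted at once is impossible, so 792 − 22 = 770.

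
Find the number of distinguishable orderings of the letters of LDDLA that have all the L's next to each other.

12

Treat the 2 copies of L as a single block. The multiset to arrange is then {LL, A, D, D}, 4 items in all.
That gives (4)!/(2!) = 12 arrangements.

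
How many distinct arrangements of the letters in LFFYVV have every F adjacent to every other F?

Treat the 2 copies of F as a single block. The multiset to arrange is then {FF, L, V, V, Y}, 5 items in all.
That gives (5)!/(2!) = 60 arrangements.

60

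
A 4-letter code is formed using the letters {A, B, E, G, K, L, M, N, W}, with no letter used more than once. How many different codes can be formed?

This is a permutation of 4 out of 9: P(9,4) = 9!/5!.
9 × 8 × 7 × 6 = 3024.

3024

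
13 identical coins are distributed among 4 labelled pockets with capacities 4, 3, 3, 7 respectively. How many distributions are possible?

By stars and bars, unrestricted non-negative solutions to x_1+…+x_4 = 13 number C(13+3,3) = 560.
Subtract solutions that violate a single cap (substitute x_i' = x_i − (cap_i+1)): x_1 ≥ 5 gives C(11,3) = 165; x_2 ≥ 4 gives C(12,3) = 220; x_3 ≥ 4 gives C(12,3) = 220; x_4 ≥ 8 gives C(8,3) = 56. Together 661.
Add back pairs where two caps are both exceeded: 35 + 35 + 1 + 56 + 4 + 4 = 135.
Subtract triples: 1 + 0 + 0 + 0 = 1.
By inclusion–exclusion the count is 560 − 661 + 135 − 1 = 33.

33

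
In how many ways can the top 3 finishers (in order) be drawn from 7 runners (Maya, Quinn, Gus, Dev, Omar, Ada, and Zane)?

There are 7 choices for 1st place, 6 for 2nd, and 5 for 3rd.
That gives 7 × 6 × 5 = 210.

210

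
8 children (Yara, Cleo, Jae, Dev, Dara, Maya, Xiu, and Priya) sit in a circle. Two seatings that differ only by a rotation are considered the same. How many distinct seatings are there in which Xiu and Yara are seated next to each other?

1440

Treat {Xiu, Yara} as one unit (2 internal orders) and seat the resulting 7 units around the table: (6)! circular arrangements.
So 2 × (6)! = 2 × 720 = 1440.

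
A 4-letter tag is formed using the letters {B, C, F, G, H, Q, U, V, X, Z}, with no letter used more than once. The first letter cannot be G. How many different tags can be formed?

4536

The first letter has 10−1 = 9 choices (anything except G).
The remaining 3 letters are filled from the other 9 symbols without repetition: 9 × 8 × 7 = 504.
Total: 9 × 504 = 4536.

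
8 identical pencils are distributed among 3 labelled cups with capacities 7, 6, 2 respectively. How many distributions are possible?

20

By stars and bars, unrestricted non-negative solutions to x_1+…+x_3 = 8 number C(8+2,2) = 45.
Subtract solutions that violate a single cap (substitute x_i' = x_i − (cap_i+1)): x_1 ≥ 8 gives C(2,2) = 1; x_2 ≥ 7 gives C(3,2) = 3; x_3 ≥ 3 gives C(7,2) = 21. Together 25.
No two caps can be exceeded simultaneously, so the pair terms are all 0.
By inclusion–exclusion the count is 45 − 25 + 0 = 20.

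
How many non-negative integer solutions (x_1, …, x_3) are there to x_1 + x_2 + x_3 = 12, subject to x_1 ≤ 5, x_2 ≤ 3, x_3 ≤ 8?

Without the upper bounds there are C(14,2) = 91 ways to split 12 among 3 variables.
Subtract solutions that violate a single cap (substitute x_i' = x_i − (cap_i+1)): x_1 ≥ 6 gives C(8,2) = 28; x_2 ≥ 4 gives C(10,2) = 45; x_3 ≥ 9 gives C(5,2) = 10. Together 83.
Add back pairs where two caps are both exceeded: 6 + 0 + 0 = 6.
By inclusion–exclusion the count is 91 − 83 + 6 = 14.

14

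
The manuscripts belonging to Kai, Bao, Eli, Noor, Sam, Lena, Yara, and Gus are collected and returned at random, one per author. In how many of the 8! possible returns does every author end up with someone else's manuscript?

Let Aᵢ be the assignments in which author i gets their own manuscript. We want the size of the complement of A₁∪…∪A_8.
By inclusion–exclusion this is Σ_{j=0}^{8} (−1)^j C(8,j)·(8−j)!.
Computing: 40320 − 40320 + 20160 − 6720 + 1680 − 336 + 56 − 8 + 1 = 14833.

14833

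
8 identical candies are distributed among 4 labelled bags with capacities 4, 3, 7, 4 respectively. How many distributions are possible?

89

By stars and bars, unrestricted non-negative solutions to x_1+…+x_4 = 8 number C(8+3,3) = 165.
Subtract solutions that violate a single cap (substitute x_i' = x_i − (cap_i+1)): x_1 ≥ 5 gives C(6,3) = 20; x_2 ≥ 4 gives C(7,3) = 35; x_3 ≥ 8 gives C(3,3) = 1; x_4 ≥ 5 gives C(6,3) = 20. Together 76.
No two caps can be exceeded simultaneously, so the pair terms are all 0.
By inclusion–exclusion the count is 165 − 76 + 0 = 89.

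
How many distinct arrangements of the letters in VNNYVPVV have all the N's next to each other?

210

Treat the 2 copies of N as a single block. The multiset to arrange is then {NN, P, V, V, V, V, Y}, 7 items in all.
That gives (7)!/(4!) = 210 arrangements.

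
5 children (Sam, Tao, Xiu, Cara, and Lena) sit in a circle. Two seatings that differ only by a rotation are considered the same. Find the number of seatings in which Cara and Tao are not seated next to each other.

12

Without the restriction there are (4)! = 24 seatings.
Those with Cara next to Tao: fuse the pair into one unit and seat 4 units around a circle — 2·(3)! = 12.
Subtracting, 24 − 12 = 12.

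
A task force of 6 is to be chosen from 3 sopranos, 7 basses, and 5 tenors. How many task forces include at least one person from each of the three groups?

3850

Total 6-person selections from all 15: C(15,6) = 5005.
Subtract selections that omit an entire group: no sopranos → C(12,6) = 924; no basses → C(8,6) = 28; no tenors → C(10,6) = 210.
Add back selections omitting two groups (i.e. drawn from a single group): C(3,6) + C(7,6) + C(5,6) = 7.
By inclusion–exclusion: 5005 − 1162 + 7 = 3850.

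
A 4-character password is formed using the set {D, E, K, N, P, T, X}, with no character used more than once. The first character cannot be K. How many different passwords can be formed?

720

The first character has 7−1 = 6 choices (anything except K).
The remaining 3 characters are filled from the other 6 symbols without repetition: 6 × 5 × 4 = 120.
Total: 6 × 120 = 720.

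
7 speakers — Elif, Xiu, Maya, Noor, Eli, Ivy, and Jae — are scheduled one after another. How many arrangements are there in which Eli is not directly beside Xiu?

3600

Of the 7! = 5040 arrangements, those with Eli and Xiu adjacent number 2 × 6! = 1440 (treat the pair as a block with 2 internal orders).
So 5040 − 1440 = 3600 arrangements keep them apart.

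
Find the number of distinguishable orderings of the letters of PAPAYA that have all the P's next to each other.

Treat the 2 copies of P as a single block. The multiset to arrange is then {PP, A, A, A, Y}, 5 items in all.
That gives (5)!/(3!) = 20 arrangements.

20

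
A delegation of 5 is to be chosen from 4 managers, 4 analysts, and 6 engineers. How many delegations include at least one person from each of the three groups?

With no constraint there are C(14,5) = 2002 possible selections.
Subtract selections that omit an entire group: no managers → C(10,5) = 252; no analysts → C(10,5) = 252; no engineers → C(8,5) = 56.
Add back selections omitting two groups (i.e. drawn from a single group): C(4,5) + C(4,5) + C(6,5) = 6.
By inclusion–exclusion: 2002 − 560 + 6 = 1448.

1448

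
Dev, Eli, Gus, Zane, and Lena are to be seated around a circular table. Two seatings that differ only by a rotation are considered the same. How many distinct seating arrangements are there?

24

Fix one person's seat to break rotational symmetry; the remaining 4 people can be arranged in (4)! = 24 ways.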